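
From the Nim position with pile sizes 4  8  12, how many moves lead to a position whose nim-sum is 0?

0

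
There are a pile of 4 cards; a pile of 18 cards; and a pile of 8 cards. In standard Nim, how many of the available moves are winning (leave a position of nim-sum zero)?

1

Nim-sum: 4 ⊕ 18 ⊕ 8 = 30.
The overall nim-sum is X = 30. A pile of size p has a winning move iff p XOR X < p (reduce it to p XOR X).
  4: 4 XOR 30 = 26 ≥ 4 — no move.
  18: 18 XOR 30 = 12 < 18 — winning move (to 12).
  8: 8 XOR 30 = 22 ≥ 8 — no move.
That gives 1 winning move.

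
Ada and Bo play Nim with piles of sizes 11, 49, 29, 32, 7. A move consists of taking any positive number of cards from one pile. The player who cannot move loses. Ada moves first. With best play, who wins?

Bo wins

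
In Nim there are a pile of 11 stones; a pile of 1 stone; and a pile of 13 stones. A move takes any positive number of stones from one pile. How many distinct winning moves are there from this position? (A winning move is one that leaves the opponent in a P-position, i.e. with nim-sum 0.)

1

Nim-sum: 11 ^ 1 ^ 13 = 7.
The overall nim-sum is X = 7. A pile of size p has a winning move iff p XOR X < p (reduce it to p XOR X).
  11: 11 XOR 7 = 12 ≥ 11 — no move.
  1: 1 XOR 7 = 6 ≥ 1 — no move.
  13: 13 XOR 7 = 10 < 13 — winning move (to 10).
That gives 1 winning move.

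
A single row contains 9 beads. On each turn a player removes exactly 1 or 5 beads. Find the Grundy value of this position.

Grundy values for subtraction set {1, 5}:
k:     0  1  2  3  4  5  6  7  8  9
g(k):  0  1  0  1  0  1  0  1  0  1
So g(9) = 1.

1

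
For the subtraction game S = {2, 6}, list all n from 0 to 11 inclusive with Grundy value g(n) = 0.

0, 1, 4, 5, 8, 9

Build the Grundy sequence with g(k) = mex{g(k−s) : s ∈ {2, 6}, s ≤ k}:
k:     0  1  2  3  4  5  6  7  8  9 10 11
g(k):  0  0  1  1  0  0  1  1  0  0  1  1
The P-positions (g = 0) in 0..11 are 0, 1, 4, 5, 8, 9.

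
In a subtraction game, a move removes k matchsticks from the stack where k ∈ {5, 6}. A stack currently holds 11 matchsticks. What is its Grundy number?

Grundy values for subtraction set {5, 6}:
g(0) = mex{} = 0
g(1) = mex{} = 0
g(2) = mex{} = 0
g(3) = mex{} = 0
g(4) = mex{} = 0
g(5) = mex{0} = 1
g(6) = mex{0} = 1
g(7) = mex{0} = 1
g(8) = mex{0} = 1
g(9) = mex{0} = 1
g(10) = mex{0,1} = 2
g(11) = mex{1} = 0
So g(11) = 0.

0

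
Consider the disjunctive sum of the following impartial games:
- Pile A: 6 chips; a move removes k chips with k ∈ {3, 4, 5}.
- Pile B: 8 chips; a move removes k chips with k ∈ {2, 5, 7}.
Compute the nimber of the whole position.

0

Build the Grundy sequence for pile A with g(k) = mex{g(k−s) : s ∈ {3, 4, 5}, s ≤ k}:
k:     0  1  2  3  4  5  6
g(k):  0  0  0  1  1  1  2
So g(6) = 2.
Build the Grundy sequence for pile B with g(k) = mex{g(k−s) : s ∈ {2, 5, 7}, s ≤ k}:
k:     0  1  2  3  4  5  6  7  8
g(k):  0  0  1  1  0  2  1  3  2
So g(8) = 2.
The value of a disjunctive sum is the nim-sum of the parts.
Combined value = 2 XOR 2 = 0.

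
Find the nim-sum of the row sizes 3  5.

Nim-sum: 3 ⊕ 5 = 6.

6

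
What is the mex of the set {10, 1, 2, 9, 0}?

The values 0, 1, 2 are all present; 3 is the first non-negative integer missing from the set.

3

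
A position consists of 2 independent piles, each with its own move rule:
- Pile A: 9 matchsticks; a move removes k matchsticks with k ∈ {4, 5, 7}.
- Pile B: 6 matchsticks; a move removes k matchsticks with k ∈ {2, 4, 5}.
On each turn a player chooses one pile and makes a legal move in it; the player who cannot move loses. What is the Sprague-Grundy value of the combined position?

1

For pile A, compute g(0), g(1), … with moves {4, 5, 7}:
g(0) = mex{} = 0
g(1) = mex{} = 0
g(2) = mex{} = 0
g(3) = mex{} = 0
g(4) = mex{0} = 1
g(5) = mex{0} = 1
g(6) = mex{0} = 1
g(7) = mex{0} = 1
g(8) = mex{0,1} = 2
g(9) = mex{0,1} = 2
So g(9) = 2.
For pile B, compute g(0), g(1), … with moves {2, 4, 5}:
g(0) = mex{} = 0
g(1) = mex{} = 0
g(2) = mex{0} = 1
g(3) = mex{0} = 1
g(4) = mex{0,1} = 2
g(5) = mex{0,1} = 2
g(6) = mex{0,1,2} = 3
So g(6) = 3.
The value of a disjunctive sum is the nim-sum of the parts.
Combined value = 2 ⊕ 3 = 1.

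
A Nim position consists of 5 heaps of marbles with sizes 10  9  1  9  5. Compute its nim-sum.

Compute the nim-sum pairwise:
10 ⊕ 9 = 3
3 ⊕ 1 = 2
2 ⊕ 9 = 11
11 ⊕ 5 = 14

14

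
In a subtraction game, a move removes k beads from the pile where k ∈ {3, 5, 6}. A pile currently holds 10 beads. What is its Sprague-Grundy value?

Grundy values for subtraction set {3, 5, 6}:
g(0) = mex{} = 0
g(1) = mex{} = 0
g(2) = mex{} = 0
g(3) = mex{0} = 1
g(4) = mex{0} = 1
g(5) = mex{0} = 1
g(6) = mex{0,1} = 2
g(7) = mex{0,1} = 2
g(8) = mex{0,1} = 2
g(9) = mex{1,2} = 0
g(10) = mex{1,2} = 0
So g(10) = 0.

0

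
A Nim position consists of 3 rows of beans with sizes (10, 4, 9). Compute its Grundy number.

7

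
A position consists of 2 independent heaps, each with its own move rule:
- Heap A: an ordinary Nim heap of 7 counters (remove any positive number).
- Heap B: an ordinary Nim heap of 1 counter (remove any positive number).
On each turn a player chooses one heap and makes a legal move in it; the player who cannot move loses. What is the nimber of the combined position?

Heap A is a plain Nim heap of size 7, so its Grundy value is 7.
Heap B is a plain Nim heap of size 1, so its Grundy value is 1.
By the Sprague-Grundy theorem, the Grundy value of a sum of independent games is the XOR of the component values.
Combined value = 7 XOR 1 = 6.

6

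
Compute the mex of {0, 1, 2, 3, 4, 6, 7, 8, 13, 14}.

5

The values 0, 1, 2, 3, 4 are all present; 5 is the first non-negative integer missing from the set.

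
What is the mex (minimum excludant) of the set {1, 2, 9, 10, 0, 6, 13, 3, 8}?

4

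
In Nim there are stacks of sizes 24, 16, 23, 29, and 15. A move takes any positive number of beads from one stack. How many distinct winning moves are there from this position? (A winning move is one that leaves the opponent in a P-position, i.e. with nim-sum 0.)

Compute the nim-sum pairwise:
24 ^ 16 = 8
8 ^ 23 = 31
31 ^ 29 = 2
2 ^ 15 = 13
The overall nim-sum is X = 13. A stack of size p has a winning move iff p XOR X < p (reduce it to p XOR X).
  24: 24 XOR 13 = 21 < 24 — winning move (to 21).
  16: 16 XOR 13 = 29 ≥ 16 — no move.
  23: 23 XOR 13 = 26 ≥ 23 — no move.
  29: 29 XOR 13 = 16 < 29 — winning move (to 16).
  15: 15 XOR 13 = 2 < 15 — winning move (to 2).
That gives 3 winning moves.

3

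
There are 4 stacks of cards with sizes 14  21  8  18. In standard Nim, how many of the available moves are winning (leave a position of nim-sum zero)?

Compute the nim-sum pairwise:
14 XOR 21 = 27
27 XOR 8 = 19
19 XOR 18 = 1
The overall nim-sum is X = 1. A stack of size p has a winning move iff p XOR X < p (reduce it to p XOR X).
  14: 14 XOR 1 = 15 ≥ 14 — no move.
  21: 21 XOR 1 = 20 < 21 — winning move (to 20).
  8: 8 XOR 1 = 9 ≥ 8 — no move.
  18: 18 XOR 1 = 19 ≥ 18 — no move.
That gives 1 winning move.

1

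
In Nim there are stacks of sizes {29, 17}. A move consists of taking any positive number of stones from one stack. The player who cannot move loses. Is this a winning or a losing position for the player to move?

Winning position

Nim-sum: 29 XOR 17 = 12.
The nim-sum is 12 ≠ 0, so this is an N-position: the player to move can win.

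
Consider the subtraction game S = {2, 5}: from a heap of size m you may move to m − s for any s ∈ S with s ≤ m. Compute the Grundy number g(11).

Build the Grundy sequence with g(k) = mex{g(k−s) : s ∈ {2, 5}, s ≤ k}:
k:     0  1  2  3  4  5  6  7  8  9 10 11
g(k):  0  0  1  1  0  2  1  0  0  1  1  0
So g(11) = 0.

0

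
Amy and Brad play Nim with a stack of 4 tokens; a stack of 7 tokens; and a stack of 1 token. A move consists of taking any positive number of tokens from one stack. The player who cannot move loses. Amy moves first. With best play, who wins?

Amy wins

Compute the nim-sum pairwise:
4 XOR 7 = 3
3 XOR 1 = 2
The nim-sum is 2 ≠ 0, so this is an N-position: the player to move can win; Amy has a winning move.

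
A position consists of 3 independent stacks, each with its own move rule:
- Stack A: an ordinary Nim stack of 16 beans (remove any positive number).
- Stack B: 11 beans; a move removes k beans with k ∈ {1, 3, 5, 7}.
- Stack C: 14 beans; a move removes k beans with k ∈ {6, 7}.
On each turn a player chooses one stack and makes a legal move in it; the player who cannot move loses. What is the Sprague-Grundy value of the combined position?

Stack A is a plain Nim stack of size 16, so its Grundy value is 16.
For stack B, compute g(0), g(1), … with moves {1, 3, 5, 7}:
g(0) = mex{} = 0
g(1) = mex{0} = 1
g(2) = mex{1} = 0
g(3) = mex{0} = 1
g(4) = mex{1} = 0
g(5) = mex{0} = 1
g(6) = mex{1} = 0
g(7) = mex{0} = 1
g(8) = mex{1} = 0
g(9) = mex{0} = 1
g(10) = mex{1} = 0
g(11) = mex{0} = 1
So g(11) = 1.
Grundy values for stack C (subtraction set {6, 7}):
g(0) = mex{} = 0
g(1) = mex{} = 0
g(2) = mex{} = 0
g(3) = mex{} = 0
g(4) = mex{} = 0
g(5) = mex{} = 0
g(6) = mex{0} = 1
g(7) = mex{0} = 1
g(8) = mex{0} = 1
g(9) = mex{0} = 1
g(10) = mex{0} = 1
g(11) = mex{0} = 1
g(12) = mex{0,1} = 2
g(13) = mex{1} = 0
g(14) = mex{1} = 0
So g(14) = 0.
By the Sprague-Grundy theorem, the Grundy value of a sum of independent games is the XOR of the component values.
Combined value = 16 ⊕ 1 ⊕ 0 = 17.

17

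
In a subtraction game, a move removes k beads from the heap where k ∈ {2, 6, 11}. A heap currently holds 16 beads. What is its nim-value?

2

Compute g(0), g(1), … for moves {2, 6, 11}:
k:     0  1  2  3  4  5  6  7  8  9 10 11 12 13 14 15 16
g(k):  0  0  1  1  0  0  1  1  0  0  1  1  2  0  3  1  2
So g(16) = 2.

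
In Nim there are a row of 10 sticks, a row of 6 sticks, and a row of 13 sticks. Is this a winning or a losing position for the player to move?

Winning position

Nim-sum: 10 ⊕ 6 ⊕ 13 = 1.
The nim-sum is 1 ≠ 0, so this is an N-position: the player to move can win.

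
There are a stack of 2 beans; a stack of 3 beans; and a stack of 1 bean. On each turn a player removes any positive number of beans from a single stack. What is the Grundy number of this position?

0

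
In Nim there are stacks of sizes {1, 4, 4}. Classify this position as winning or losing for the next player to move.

Winning position

Nim-sum: 1 XOR 4 XOR 4 = 1.
The nim-sum is 1 ≠ 0, so this is an N-position: the player to move can win.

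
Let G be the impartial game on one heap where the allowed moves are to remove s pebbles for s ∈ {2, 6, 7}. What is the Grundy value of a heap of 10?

Grundy values for subtraction set {2, 6, 7}:
k:     0  1  2  3  4  5  6  7  8  9 10
g(k):  0  0  1  1  0  0  1  1  2  0  3
So g(10) = 3.

3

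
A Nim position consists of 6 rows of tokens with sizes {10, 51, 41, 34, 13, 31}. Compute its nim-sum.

32

Nim-sum: 10 ^ 51 ^ 41 ^ 34 ^ 13 ^ 31 = 32.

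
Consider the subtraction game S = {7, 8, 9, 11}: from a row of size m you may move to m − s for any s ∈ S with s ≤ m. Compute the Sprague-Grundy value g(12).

1

Grundy values for subtraction set {7, 8, 9, 11}:
k:     0  1  2  3  4  5  6  7  8  9 10 11 12
g(k):  0  0  0  0  0  0  0  1  1  1  1  1  1
So g(12) = 1.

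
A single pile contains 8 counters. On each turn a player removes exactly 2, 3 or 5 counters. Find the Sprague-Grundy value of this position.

Compute g(0), g(1), … for moves {2, 3, 5}:
k:     0  1  2  3  4  5  6  7  8
g(k):  0  0  1  1  2  2  3  0  0
So g(8) = 0.

0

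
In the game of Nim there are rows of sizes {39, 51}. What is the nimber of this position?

20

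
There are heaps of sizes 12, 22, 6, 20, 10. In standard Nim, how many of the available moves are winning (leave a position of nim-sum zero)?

3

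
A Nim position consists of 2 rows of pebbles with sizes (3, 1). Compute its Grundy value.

2

Nim-sum: 3 ⊕ 1 = 2.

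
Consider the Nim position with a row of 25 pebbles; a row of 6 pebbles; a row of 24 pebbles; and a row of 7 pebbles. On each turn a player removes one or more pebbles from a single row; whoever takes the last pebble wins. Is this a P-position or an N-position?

P-position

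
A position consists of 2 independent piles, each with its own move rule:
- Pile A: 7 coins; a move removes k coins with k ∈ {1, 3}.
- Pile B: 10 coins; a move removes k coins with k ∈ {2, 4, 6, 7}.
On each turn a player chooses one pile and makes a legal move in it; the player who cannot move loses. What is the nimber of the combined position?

Grundy values for pile A (subtraction set {1, 3}):
g(0) = mex{} = 0
g(1) = mex{0} = 1
g(2) = mex{1} = 0
g(3) = mex{0} = 1
g(4) = mex{1} = 0
g(5) = mex{0} = 1
g(6) = mex{1} = 0
g(7) = mex{0} = 1
So g(7) = 1.
Grundy values for pile B (subtraction set {2, 4, 6, 7}):
k:     0  1  2  3  4  5  6  7  8  9 10
g(k):  0  0  1  1  2  2  3  3  4  0  0
So g(10) = 0.
The value of a disjunctive sum is the nim-sum of the parts.
Combined value = 1 XOR 0 = 1.

1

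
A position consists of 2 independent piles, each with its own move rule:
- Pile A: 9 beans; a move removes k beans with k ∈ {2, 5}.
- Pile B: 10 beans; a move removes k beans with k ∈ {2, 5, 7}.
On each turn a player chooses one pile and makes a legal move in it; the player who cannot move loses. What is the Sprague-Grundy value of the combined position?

1

Build the Grundy sequence for pile A with g(k) = mex{g(k−s) : s ∈ {2, 5}, s ≤ k}:
k:     0  1  2  3  4  5  6  7  8  9
g(k):  0  0  1  1  0  2  1  0  0  1
So g(9) = 1.
For pile B, compute g(0), g(1), … with moves {2, 5, 7}:
k:     0  1  2  3  4  5  6  7  8  9 10
g(k):  0  0  1  1  0  2  1  3  2  2  0
So g(10) = 0.
The value of a disjunctive sum is the nim-sum of the parts.
Combined value = 1 ⊕ 0 = 1.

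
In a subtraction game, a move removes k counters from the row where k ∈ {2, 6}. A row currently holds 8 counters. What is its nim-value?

Build the Grundy sequence with g(k) = mex{g(k−s) : s ∈ {2, 6}, s ≤ k}:
g(0) = mex{} = 0
g(1) = mex{} = 0
g(2) = mex{0} = 1
g(3) = mex{0} = 1
g(4) = mex{1} = 0
g(5) = mex{1} = 0
g(6) = mex{0} = 1
g(7) = mex{0} = 1
g(8) = mex{1} = 0
So g(8) = 0.

0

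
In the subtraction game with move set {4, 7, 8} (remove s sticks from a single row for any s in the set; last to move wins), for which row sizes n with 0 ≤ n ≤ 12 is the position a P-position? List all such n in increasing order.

Grundy values for subtraction set {4, 7, 8}:
g(0) = mex{} = 0
g(1) = mex{} = 0
g(2) = mex{} = 0
g(3) = mex{} = 0
g(4) = mex{0} = 1
g(5) = mex{0} = 1
g(6) = mex{0} = 1
g(7) = mex{0} = 1
g(8) = mex{0,1} = 2
g(9) = mex{0,1} = 2
g(10) = mex{0,1} = 2
g(11) = mex{0,1} = 2
g(12) = mex{1,2} = 0
The P-positions (g = 0) in 0..12 are 0, 1, 2, 3, 12.

0, 1, 2, 3, 12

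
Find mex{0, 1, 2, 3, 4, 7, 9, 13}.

5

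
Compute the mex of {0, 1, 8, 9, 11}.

2

The values 0, 1 are all present; 2 is the first non-negative integer missing from the set.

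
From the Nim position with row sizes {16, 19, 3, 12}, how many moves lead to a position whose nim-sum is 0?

Compute the nim-sum pairwise:
16 XOR 19 = 3
3 XOR 3 = 0
0 XOR 12 = 12
The overall nim-sum is X = 12. A row of size p has a winning move iff p XOR X < p (reduce it to p XOR X).
  16: 16 XOR 12 = 28 ≥ 16 — no move.
  19: 19 XOR 12 = 31 ≥ 19 — no move.
  3: 3 XOR 12 = 15 ≥ 3 — no move.
  12: 12 XOR 12 = 0 < 12 — winning move (to 0).
That gives 1 winning move.

1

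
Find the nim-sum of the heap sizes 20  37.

49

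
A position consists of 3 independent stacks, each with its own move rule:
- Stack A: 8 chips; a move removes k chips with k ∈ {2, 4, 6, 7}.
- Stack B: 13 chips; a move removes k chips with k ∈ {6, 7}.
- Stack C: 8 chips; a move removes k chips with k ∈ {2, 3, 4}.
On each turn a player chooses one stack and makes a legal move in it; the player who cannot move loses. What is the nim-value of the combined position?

5

Build the Grundy sequence for stack A with g(k) = mex{g(k−s) : s ∈ {2, 4, 6, 7}, s ≤ k}:
g(0) = mex{} = 0
g(1) = mex{} = 0
g(2) = mex{0} = 1
g(3) = mex{0} = 1
g(4) = mex{0,1} = 2
g(5) = mex{0,1} = 2
g(6) = mex{0,1,2} = 3
g(7) = mex{0,1,2} = 3
g(8) = mex{0,1,2,3} = 4
So g(8) = 4.
For stack B, compute g(0), g(1), … with moves {6, 7}:
k:     0  1  2  3  4  5  6  7  8  9 10 11 12 13
g(k):  0  0  0  0  0  0  1  1  1  1  1  1  2  0
So g(13) = 0.
For stack C, compute g(0), g(1), … with moves {2, 3, 4}:
g(0) = mex{} = 0
g(1) = mex{} = 0
g(2) = mex{0} = 1
g(3) = mex{0} = 1
g(4) = mex{0,1} = 2
g(5) = mex{0,1} = 2
g(6) = mex{1,2} = 0
g(7) = mex{1,2} = 0
g(8) = mex{0,2} = 1
So g(8) = 1.
By the Sprague-Grundy theorem, the Grundy value of a sum of independent games is the XOR of the component values.
Combined value = 4 ⊕ 0 ⊕ 1 = 5.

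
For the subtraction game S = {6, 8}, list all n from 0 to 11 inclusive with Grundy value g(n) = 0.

Grundy values for subtraction set {6, 8}:
g(0) = mex{} = 0
g(1) = mex{} = 0
g(2) = mex{} = 0
g(3) = mex{} = 0
g(4) = mex{} = 0
g(5) = mex{} = 0
g(6) = mex{0} = 1
g(7) = mex{0} = 1
g(8) = mex{0} = 1
g(9) = mex{0} = 1
g(10) = mex{0} = 1
g(11) = mex{0} = 1
The P-positions (g = 0) in 0..11 are 0, 1, 2, 3, 4, 5.

0, 1, 2, 3, 4, 5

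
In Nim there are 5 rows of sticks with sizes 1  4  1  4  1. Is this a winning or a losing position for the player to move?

In binary:
  001  (1)
  100  (4)
  001  (1)
  100  (4)
  001  (1)
  ---
  001  (1)
The nim-sum is 1 ≠ 0, so this is an N-position: the player to move can win.

Winning position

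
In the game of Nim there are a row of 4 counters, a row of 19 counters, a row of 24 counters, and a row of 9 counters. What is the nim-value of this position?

Compute the nim-sum pairwise:
4 ^ 19 = 23
23 ^ 24 = 15
15 ^ 9 = 6

6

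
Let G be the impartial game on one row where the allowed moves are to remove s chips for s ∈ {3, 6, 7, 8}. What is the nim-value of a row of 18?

2

Grundy values for subtraction set {3, 6, 7, 8}:
k:     0  1  2  3  4  5  6  7  8  9 10 11 12 13 14 15 16 17 18
g(k):  0  0  0  1  1  1  2  2  2  3  3  0  0  0  1  1  1  2  2
So g(18) = 2.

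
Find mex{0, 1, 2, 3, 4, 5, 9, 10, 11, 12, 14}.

The values 0, 1, 2, 3, 4, 5 are all present; 6 is the first non-negative integer missing from the set.

6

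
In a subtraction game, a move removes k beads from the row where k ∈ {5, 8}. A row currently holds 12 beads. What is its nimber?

2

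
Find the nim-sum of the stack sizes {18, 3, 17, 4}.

4

Compute the nim-sum pairwise:
18 ⊕ 3 = 17
17 ⊕ 17 = 0
0 ⊕ 4 = 4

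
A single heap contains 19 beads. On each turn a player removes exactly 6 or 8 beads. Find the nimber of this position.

Compute g(0), g(1), … for moves {6, 8}:
k:     0  1  2  3  4  5  6  7  8  9 10 11 12 13 14 15 16 17 18 19
g(k):  0  0  0  0  0  0  1  1  1  1  1  1  2  2  0  0  0  0  0  0
So g(19) = 0.

0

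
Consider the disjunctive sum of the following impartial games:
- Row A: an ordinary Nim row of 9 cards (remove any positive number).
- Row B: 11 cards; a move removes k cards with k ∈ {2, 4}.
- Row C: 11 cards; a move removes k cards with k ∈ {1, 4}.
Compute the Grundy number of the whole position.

Row A is a plain Nim row of size 9, so its Grundy value is 9.
For row B, compute g(0), g(1), … with moves {2, 4}:
g(0) = mex{} = 0
g(1) = mex{} = 0
g(2) = mex{0} = 1
g(3) = mex{0} = 1
g(4) = mex{0,1} = 2
g(5) = mex{0,1} = 2
g(6) = mex{1,2} = 0
g(7) = mex{1,2} = 0
g(8) = mex{0,2} = 1
g(9) = mex{0,2} = 1
g(10) = mex{0,1} = 2
g(11) = mex{0,1} = 2
So g(11) = 2.
Build the Grundy sequence for row C with g(k) = mex{g(k−s) : s ∈ {1, 4}, s ≤ k}:
g(0) = mex{} = 0
g(1) = mex{0} = 1
g(2) = mex{1} = 0
g(3) = mex{0} = 1
g(4) = mex{0,1} = 2
g(5) = mex{1,2} = 0
g(6) = mex{0} = 1
g(7) = mex{1} = 0
g(8) = mex{0,2} = 1
g(9) = mex{0,1} = 2
g(10) = mex{1,2} = 0
g(11) = mex{0} = 1
So g(11) = 1.
The value of a disjunctive sum is the nim-sum of the parts.
Combined value = 9 ⊕ 2 ⊕ 1 = 10.

10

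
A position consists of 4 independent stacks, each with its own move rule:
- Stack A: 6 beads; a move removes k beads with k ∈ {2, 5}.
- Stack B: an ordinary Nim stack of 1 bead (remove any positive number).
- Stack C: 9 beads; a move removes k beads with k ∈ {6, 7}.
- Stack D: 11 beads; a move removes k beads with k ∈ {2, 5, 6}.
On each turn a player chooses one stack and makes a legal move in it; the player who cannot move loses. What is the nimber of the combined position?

Build the Grundy sequence for stack A with g(k) = mex{g(k−s) : s ∈ {2, 5}, s ≤ k}:
g(0) = mex{} = 0
g(1) = mex{} = 0
g(2) = mex{0} = 1
g(3) = mex{0} = 1
g(4) = mex{1} = 0
g(5) = mex{0,1} = 2
g(6) = mex{0} = 1
So g(6) = 1.
Stack B is a plain Nim stack of size 1, so its Grundy value is 1.
For stack C, compute g(0), g(1), … with moves {6, 7}:
g(0) = mex{} = 0
g(1) = mex{} = 0
g(2) = mex{} = 0
g(3) = mex{} = 0
g(4) = mex{} = 0
g(5) = mex{} = 0
g(6) = mex{0} = 1
g(7) = mex{0} = 1
g(8) = mex{0} = 1
g(9) = mex{0} = 1
So g(9) = 1.
Build the Grundy sequence for stack D with g(k) = mex{g(k−s) : s ∈ {2, 5, 6}, s ≤ k}:
k:     0  1  2  3  4  5  6  7  8  9 10 11
g(k):  0  0  1  1  0  2  1  3  0  2  1  0
So g(11) = 0.
The value of a disjunctive sum is the nim-sum of the parts.
Combined value = 1 ⊕ 1 ⊕ 1 ⊕ 0 = 1.

1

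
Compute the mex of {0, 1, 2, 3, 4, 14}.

5

The values 0, 1, 2, 3, 4 are all present; 5 is the first non-negative integer missing from the set.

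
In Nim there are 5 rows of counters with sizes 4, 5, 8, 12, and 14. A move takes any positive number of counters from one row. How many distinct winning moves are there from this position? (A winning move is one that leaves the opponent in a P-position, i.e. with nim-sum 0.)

3

Bitwise XOR of the heap sizes:
  0100  (4)
  0101  (5)
  1000  (8)
  1100  (12)
  1110  (14)
  ----
  1011  (11)
The overall nim-sum is X = 11. A row of size p has a winning move iff p XOR X < p (reduce it to p XOR X).
  4: 4 XOR 11 = 15 ≥ 4 — no move.
  5: 5 XOR 11 = 14 ≥ 5 — no move.
  8: 8 XOR 11 = 3 < 8 — winning move (to 3).
  12: 12 XOR 11 = 7 < 12 — winning move (to 7).
  14: 14 XOR 11 = 5 < 14 — winning move (to 5).
That gives 3 winning moves.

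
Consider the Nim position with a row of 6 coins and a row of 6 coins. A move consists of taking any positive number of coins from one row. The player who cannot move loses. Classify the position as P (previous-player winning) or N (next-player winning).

P-position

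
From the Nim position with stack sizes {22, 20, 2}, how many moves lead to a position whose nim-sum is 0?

Compute the nim-sum pairwise:
22 ^ 20 = 2
2 ^ 2 = 0
The nim-sum is already 0, so every move leaves a nonzero nim-sum — there are no winning moves.

0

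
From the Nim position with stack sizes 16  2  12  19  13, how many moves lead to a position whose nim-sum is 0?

0

Nim-sum: 16 ⊕ 2 ⊕ 12 ⊕ 19 ⊕ 13 = 0.
The nim-sum is already 0, so every move leaves a nonzero nim-sum — there are no winning moves.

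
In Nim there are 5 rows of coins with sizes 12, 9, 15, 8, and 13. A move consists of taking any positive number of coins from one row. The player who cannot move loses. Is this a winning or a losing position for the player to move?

Winning position

Compute the nim-sum pairwise:
12 XOR 9 = 5
5 XOR 15 = 10
10 XOR 8 = 2
2 XOR 13 = 15
The nim-sum is 15 ≠ 0, so this is an N-position: the player to move can win.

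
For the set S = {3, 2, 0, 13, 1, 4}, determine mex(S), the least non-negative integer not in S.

The values 0, 1, 2, 3, 4 are all present; 5 is the first non-negative integer missing from the set.

5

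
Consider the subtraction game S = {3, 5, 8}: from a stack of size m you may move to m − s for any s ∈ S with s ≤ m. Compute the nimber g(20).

Build the Grundy sequence with g(k) = mex{g(k−s) : s ∈ {3, 5, 8}, s ≤ k}:
k:     0  1  2  3  4  5  6  7  8  9 10 11 12 13 14 15 16 17 18 19 20
g(k):  0  0  0  1  1  1  2  2  2  3  3  0  0  0  1  1  1  2  2  2  3
So g(20) = 3.

3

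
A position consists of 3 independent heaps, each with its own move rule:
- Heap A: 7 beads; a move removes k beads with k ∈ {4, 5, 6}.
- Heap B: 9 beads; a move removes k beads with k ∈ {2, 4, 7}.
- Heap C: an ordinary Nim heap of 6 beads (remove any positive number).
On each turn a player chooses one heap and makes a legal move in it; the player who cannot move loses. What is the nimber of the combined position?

For heap A, compute g(0), g(1), … with moves {4, 5, 6}:
g(0) = mex{} = 0
g(1) = mex{} = 0
g(2) = mex{} = 0
g(3) = mex{} = 0
g(4) = mex{0} = 1
g(5) = mex{0} = 1
g(6) = mex{0} = 1
g(7) = mex{0} = 1
So g(7) = 1.
Grundy values for heap B (subtraction set {2, 4, 7}):
k:     0  1  2  3  4  5  6  7  8  9
g(k):  0  0  1  1  2  2  0  3  1  0
So g(9) = 0.
Heap C is a plain Nim heap of size 6, so its Grundy value is 6.
The value of a disjunctive sum is the nim-sum of the parts.
Combined value = 1 ⊕ 0 ⊕ 6 = 7.

7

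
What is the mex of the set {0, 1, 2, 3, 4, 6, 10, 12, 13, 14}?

The values 0, 1, 2, 3, 4 are all present; 5 is the first non-negative integer missing from the set.

5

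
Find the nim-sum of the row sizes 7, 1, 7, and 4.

Nim-sum: 7 ^ 1 ^ 7 ^ 4 = 5.

5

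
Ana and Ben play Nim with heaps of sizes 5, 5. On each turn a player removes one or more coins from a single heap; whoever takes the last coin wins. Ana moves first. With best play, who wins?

Ben wins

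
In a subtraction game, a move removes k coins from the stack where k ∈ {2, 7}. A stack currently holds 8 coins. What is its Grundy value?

Compute g(0), g(1), … for moves {2, 7}:
g(0) = mex{} = 0
g(1) = mex{} = 0
g(2) = mex{0} = 1
g(3) = mex{0} = 1
g(4) = mex{1} = 0
g(5) = mex{1} = 0
g(6) = mex{0} = 1
g(7) = mex{0} = 1
g(8) = mex{0,1} = 2
So g(8) = 2.

2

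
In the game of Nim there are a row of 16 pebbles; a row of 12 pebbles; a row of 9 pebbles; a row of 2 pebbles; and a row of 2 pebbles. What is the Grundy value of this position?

21

Nim-sum: 16 ^ 12 ^ 9 ^ 2 ^ 2 = 21.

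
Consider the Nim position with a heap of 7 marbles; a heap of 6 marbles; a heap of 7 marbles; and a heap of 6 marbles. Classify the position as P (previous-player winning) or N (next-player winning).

P-position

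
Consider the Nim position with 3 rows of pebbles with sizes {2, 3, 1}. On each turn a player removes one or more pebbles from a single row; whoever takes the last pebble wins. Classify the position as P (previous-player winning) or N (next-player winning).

Bitwise XOR of the heap sizes:
  10  (2)
  11  (3)
  01  (1)
  --
  00  (0)
The nim-sum is 0, so this is a P-position: the player to move is in a losing position under optimal play.

P-position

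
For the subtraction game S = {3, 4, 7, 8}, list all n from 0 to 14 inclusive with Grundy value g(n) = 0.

0, 1, 2, 11, 12, 13

Build the Grundy sequence with g(k) = mex{g(k−s) : s ∈ {3, 4, 7, 8}, s ≤ k}:
g(0) = mex{} = 0
g(1) = mex{} = 0
g(2) = mex{} = 0
g(3) = mex{0} = 1
g(4) = mex{0} = 1
g(5) = mex{0} = 1
g(6) = mex{0,1} = 2
g(7) = mex{0,1} = 2
g(8) = mex{0,1} = 2
g(9) = mex{0,1,2} = 3
g(10) = mex{0,1,2} = 3
g(11) = mex{1,2} = 0
g(12) = mex{1,2,3} = 0
g(13) = mex{1,2,3} = 0
g(14) = mex{0,2,3} = 1
The P-positions (g = 0) in 0..14 are 0, 1, 2, 11, 12, 13.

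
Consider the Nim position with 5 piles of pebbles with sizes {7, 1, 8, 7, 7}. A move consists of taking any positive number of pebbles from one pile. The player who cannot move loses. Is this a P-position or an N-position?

Compute the nim-sum pairwise:
7 ^ 1 = 6
6 ^ 8 = 14
14 ^ 7 = 9
9 ^ 7 = 14
The nim-sum is 14 ≠ 0, so this is an N-position: the player to move can win.

N-position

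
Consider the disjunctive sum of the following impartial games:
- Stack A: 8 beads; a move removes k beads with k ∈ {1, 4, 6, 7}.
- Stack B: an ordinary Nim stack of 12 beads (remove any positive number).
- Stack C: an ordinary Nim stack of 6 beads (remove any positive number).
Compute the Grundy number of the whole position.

Build the Grundy sequence for stack A with g(k) = mex{g(k−s) : s ∈ {1, 4, 6, 7}, s ≤ k}:
g(0) = mex{} = 0
g(1) = mex{0} = 1
g(2) = mex{1} = 0
g(3) = mex{0} = 1
g(4) = mex{0,1} = 2
g(5) = mex{1,2} = 0
g(6) = mex{0} = 1
g(7) = mex{0,1} = 2
g(8) = mex{0,1,2} = 3
So g(8) = 3.
Stack B is a plain Nim stack of size 12, so its Grundy value is 12.
Stack C is a plain Nim stack of size 6, so its Grundy value is 6.
By the Sprague-Grundy theorem, the Grundy value of a sum of independent games is the XOR of the component values.
Combined value = 3 XOR 12 XOR 6 = 9.

9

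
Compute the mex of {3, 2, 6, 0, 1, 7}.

4

The values 0, 1, 2, 3 are all present; 4 is the first non-negative integer missing from the set.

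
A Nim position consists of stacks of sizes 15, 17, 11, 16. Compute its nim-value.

5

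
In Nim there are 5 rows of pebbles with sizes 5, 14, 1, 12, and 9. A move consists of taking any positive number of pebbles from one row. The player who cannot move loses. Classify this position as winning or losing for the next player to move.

Winning position

Compute the nim-sum pairwise:
5 XOR 14 = 11
11 XOR 1 = 10
10 XOR 12 = 6
6 XOR 9 = 15
The nim-sum is 15 ≠ 0, so this is an N-position: the player to move can win.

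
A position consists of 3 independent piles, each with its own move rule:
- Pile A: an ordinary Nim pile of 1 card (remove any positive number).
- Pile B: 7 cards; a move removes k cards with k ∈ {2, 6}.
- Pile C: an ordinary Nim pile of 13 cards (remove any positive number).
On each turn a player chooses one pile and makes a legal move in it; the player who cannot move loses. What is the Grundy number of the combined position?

13

Pile A is a plain Nim pile of size 1, so its Grundy value is 1.
For pile B, compute g(0), g(1), … with moves {2, 6}:
g(0) = mex{} = 0
g(1) = mex{} = 0
g(2) = mex{0} = 1
g(3) = mex{0} = 1
g(4) = mex{1} = 0
g(5) = mex{1} = 0
g(6) = mex{0} = 1
g(7) = mex{0} = 1
So g(7) = 1.
Pile C is a plain Nim pile of size 13, so its Grundy value is 13.
By the Sprague-Grundy theorem, the Grundy value of a sum of independent games is the XOR of the component values.
Combined value = 1 ⊕ 1 ⊕ 13 = 13.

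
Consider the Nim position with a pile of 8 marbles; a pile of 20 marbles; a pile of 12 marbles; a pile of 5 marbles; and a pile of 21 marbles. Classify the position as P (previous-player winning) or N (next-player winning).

P-position

Compute the nim-sum pairwise:
8 ⊕ 20 = 28
28 ⊕ 12 = 16
16 ⊕ 5 = 21
21 ⊕ 21 = 0
The nim-sum is 0, so this is a P-position: the player to move is in a losing position under optimal play.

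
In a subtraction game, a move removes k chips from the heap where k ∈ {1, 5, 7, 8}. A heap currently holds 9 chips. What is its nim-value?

Build the Grundy sequence with g(k) = mex{g(k−s) : s ∈ {1, 5, 7, 8}, s ≤ k}:
g(0) = mex{} = 0
g(1) = mex{0} = 1
g(2) = mex{1} = 0
g(3) = mex{0} = 1
g(4) = mex{1} = 0
g(5) = mex{0} = 1
g(6) = mex{1} = 0
g(7) = mex{0} = 1
g(8) = mex{0,1} = 2
g(9) = mex{0,1,2} = 3
So g(9) = 3.

3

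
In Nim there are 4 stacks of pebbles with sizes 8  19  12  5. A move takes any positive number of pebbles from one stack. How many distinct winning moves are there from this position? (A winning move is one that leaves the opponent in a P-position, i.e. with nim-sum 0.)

Nim-sum: 8 XOR 19 XOR 12 XOR 5 = 18.
The overall nim-sum is X = 18. A stack of size p has a winning move iff p XOR X < p (reduce it to p XOR X).
  8: 8 XOR 18 = 26 ≥ 8 — no move.
  19: 19 XOR 18 = 1 < 19 — winning move (to 1).
  12: 12 XOR 18 = 30 ≥ 12 — no move.
  5: 5 XOR 18 = 23 ≥ 5 — no move.
That gives 1 winning move.

1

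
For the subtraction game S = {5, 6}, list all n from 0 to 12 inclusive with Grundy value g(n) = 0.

0, 1, 2, 3, 4, 11, 12

Grundy values for subtraction set {5, 6}:
g(0) = mex{} = 0
g(1) = mex{} = 0
g(2) = mex{} = 0
g(3) = mex{} = 0
g(4) = mex{} = 0
g(5) = mex{0} = 1
g(6) = mex{0} = 1
g(7) = mex{0} = 1
g(8) = mex{0} = 1
g(9) = mex{0} = 1
g(10) = mex{0,1} = 2
g(11) = mex{1} = 0
g(12) = mex{1} = 0
The P-positions (g = 0) in 0..12 are 0, 1, 2, 3, 4, 11, 12.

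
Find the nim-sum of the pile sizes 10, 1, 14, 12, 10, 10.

9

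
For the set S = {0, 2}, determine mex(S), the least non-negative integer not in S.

1

0 is in the set but 1 is not, so the mex is 1.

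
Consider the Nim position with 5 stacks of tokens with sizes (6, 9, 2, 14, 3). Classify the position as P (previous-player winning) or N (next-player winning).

P-position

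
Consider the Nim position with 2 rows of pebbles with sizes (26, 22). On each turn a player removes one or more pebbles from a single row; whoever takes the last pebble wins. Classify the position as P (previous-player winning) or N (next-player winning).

Nim-sum: 26 ⊕ 22 = 12.
The nim-sum is 12 ≠ 0, so this is an N-position: the player to move can win.

N-position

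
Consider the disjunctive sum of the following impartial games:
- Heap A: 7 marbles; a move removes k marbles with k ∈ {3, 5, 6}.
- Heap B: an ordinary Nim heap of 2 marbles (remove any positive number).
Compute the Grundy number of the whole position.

Build the Grundy sequence for heap A with g(k) = mex{g(k−s) : s ∈ {3, 5, 6}, s ≤ k}:
k:     0  1  2  3  4  5  6  7
g(k):  0  0  0  1  1  1  2  2
So g(7) = 2.
Heap B is a plain Nim heap of size 2, so its Grundy value is 2.
The value of a disjunctive sum is the nim-sum of the parts.
Combined value = 2 ⊕ 2 = 0.

0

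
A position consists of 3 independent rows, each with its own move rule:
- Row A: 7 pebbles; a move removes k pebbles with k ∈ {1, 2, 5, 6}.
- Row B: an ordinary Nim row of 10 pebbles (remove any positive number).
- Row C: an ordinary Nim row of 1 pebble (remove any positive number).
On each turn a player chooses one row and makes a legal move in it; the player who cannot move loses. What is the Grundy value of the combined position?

Build the Grundy sequence for row A with g(k) = mex{g(k−s) : s ∈ {1, 2, 5, 6}, s ≤ k}:
g(0) = mex{} = 0
g(1) = mex{0} = 1
g(2) = mex{0,1} = 2
g(3) = mex{1,2} = 0
g(4) = mex{0,2} = 1
g(5) = mex{0,1} = 2
g(6) = mex{0,1,2} = 3
g(7) = mex{1,2,3} = 0
So g(7) = 0.
Row B is a plain Nim row of size 10, so its Grundy value is 10.
Row C is a plain Nim row of size 1, so its Grundy value is 1.
By the Sprague-Grundy theorem, the Grundy value of a sum of independent games is the XOR of the component values.
Combined value = 0 XOR 10 XOR 1 = 11.

11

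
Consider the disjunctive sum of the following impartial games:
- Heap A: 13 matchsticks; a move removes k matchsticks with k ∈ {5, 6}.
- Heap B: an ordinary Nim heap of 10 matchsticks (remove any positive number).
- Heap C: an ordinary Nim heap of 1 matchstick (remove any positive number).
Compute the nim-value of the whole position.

11

For heap A, compute g(0), g(1), … with moves {5, 6}:
g(0) = mex{} = 0
g(1) = mex{} = 0
g(2) = mex{} = 0
g(3) = mex{} = 0
g(4) = mex{} = 0
g(5) = mex{0} = 1
g(6) = mex{0} = 1
g(7) = mex{0} = 1
g(8) = mex{0} = 1
g(9) = mex{0} = 1
g(10) = mex{0,1} = 2
g(11) = mex{1} = 0
g(12) = mex{1} = 0
g(13) = mex{1} = 0
So g(13) = 0.
Heap B is a plain Nim heap of size 10, so its Grundy value is 10.
Heap C is a plain Nim heap of size 1, so its Grundy value is 1.
The value of a disjunctive sum is the nim-sum of the parts.
Combined value = 0 ⊕ 10 ⊕ 1 = 11.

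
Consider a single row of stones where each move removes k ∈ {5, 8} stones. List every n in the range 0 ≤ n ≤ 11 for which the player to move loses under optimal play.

0, 1, 2, 3, 4

Compute g(0), g(1), … for moves {5, 8}:
k:     0  1  2  3  4  5  6  7  8  9 10 11
g(k):  0  0  0  0  0  1  1  1  1  1  2  2
The P-positions (g = 0) in 0..11 are 0, 1, 2, 3, 4.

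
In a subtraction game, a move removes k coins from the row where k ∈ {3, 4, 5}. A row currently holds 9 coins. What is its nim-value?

0

Compute g(0), g(1), … for moves {3, 4, 5}:
k:     0  1  2  3  4  5  6  7  8  9
g(k):  0  0  0  1  1  1  2  2  0  0
So g(9) = 0.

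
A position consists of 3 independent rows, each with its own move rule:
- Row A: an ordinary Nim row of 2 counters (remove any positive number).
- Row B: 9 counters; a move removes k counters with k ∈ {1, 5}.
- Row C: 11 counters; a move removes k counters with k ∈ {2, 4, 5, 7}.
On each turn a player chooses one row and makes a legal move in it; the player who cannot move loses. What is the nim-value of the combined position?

Row A is a plain Nim row of size 2, so its Grundy value is 2.
For row B, compute g(0), g(1), … with moves {1, 5}:
g(0) = mex{} = 0
g(1) = mex{0} = 1
g(2) = mex{1} = 0
g(3) = mex{0} = 1
g(4) = mex{1} = 0
g(5) = mex{0} = 1
g(6) = mex{1} = 0
g(7) = mex{0} = 1
g(8) = mex{1} = 0
g(9) = mex{0} = 1
So g(9) = 1.
Build the Grundy sequence for row C with g(k) = mex{g(k−s) : s ∈ {2, 4, 5, 7}, s ≤ k}:
k:     0  1  2  3  4  5  6  7  8  9 10 11
g(k):  0  0  1  1  2  2  3  3  4  0  0  1
So g(11) = 1.
The value of a disjunctive sum is the nim-sum of the parts.
Combined value = 2 XOR 1 XOR 1 = 2.

2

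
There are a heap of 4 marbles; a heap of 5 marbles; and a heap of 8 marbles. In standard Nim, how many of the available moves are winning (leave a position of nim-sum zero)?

1

Bitwise XOR of the heap sizes:
  0100  (4)
  0101  (5)
  1000  (8)
  ----
  1001  (9)
The overall nim-sum is X = 9. A heap of size p has a winning move iff p XOR X < p (reduce it to p XOR X).
  4: 4 XOR 9 = 13 ≥ 4 — no move.
  5: 5 XOR 9 = 12 ≥ 5 — no move.
  8: 8 XOR 9 = 1 < 8 — winning move (to 1).
That gives 1 winning move.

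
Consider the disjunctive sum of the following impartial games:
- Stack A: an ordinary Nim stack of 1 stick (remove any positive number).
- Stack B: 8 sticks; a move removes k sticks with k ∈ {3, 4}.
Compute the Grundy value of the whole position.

Stack A is a plain Nim stack of size 1, so its Grundy value is 1.
Build the Grundy sequence for stack B with g(k) = mex{g(k−s) : s ∈ {3, 4}, s ≤ k}:
k:     0  1  2  3  4  5  6  7  8
g(k):  0  0  0  1  1  1  2  0  0
So g(8) = 0.
The value of a disjunctive sum is the nim-sum of the parts.
Combined value = 1 XOR 0 = 1.

1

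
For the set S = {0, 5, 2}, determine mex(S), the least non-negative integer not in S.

0 is in the set but 1 is not, so the mex is 1.

1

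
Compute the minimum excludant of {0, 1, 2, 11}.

The values 0, 1, 2 are all present; 3 is the first non-negative integer missing from the set.

3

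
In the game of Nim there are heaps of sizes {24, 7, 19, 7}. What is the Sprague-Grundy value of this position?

Write each in binary and XOR column by column:
  11000  (24)
  00111  (7)
  10011  (19)
  00111  (7)
  -----
  01011  (11)

11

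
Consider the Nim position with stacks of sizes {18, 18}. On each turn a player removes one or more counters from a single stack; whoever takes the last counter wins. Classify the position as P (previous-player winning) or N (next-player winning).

P-position

Write each in binary and XOR column by column:
  10010  (18)
  10010  (18)
  -----
  00000  (0)
The nim-sum is 0, so this is a P-position: the player to move is in a losing position under optimal play.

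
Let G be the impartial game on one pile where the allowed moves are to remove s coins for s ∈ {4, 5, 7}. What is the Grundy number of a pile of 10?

2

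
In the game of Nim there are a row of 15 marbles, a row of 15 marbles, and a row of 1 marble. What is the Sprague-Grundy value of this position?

Compute the nim-sum pairwise:
15 ⊕ 15 = 0
0 ⊕ 1 = 1

1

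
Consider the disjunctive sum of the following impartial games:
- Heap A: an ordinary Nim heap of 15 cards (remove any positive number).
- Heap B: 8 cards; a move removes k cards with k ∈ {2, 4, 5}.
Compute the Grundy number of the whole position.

Heap A is a plain Nim heap of size 15, so its Grundy value is 15.
Grundy values for heap B (subtraction set {2, 4, 5}):
g(0) = mex{} = 0
g(1) = mex{} = 0
g(2) = mex{0} = 1
g(3) = mex{0} = 1
g(4) = mex{0,1} = 2
g(5) = mex{0,1} = 2
g(6) = mex{0,1,2} = 3
g(7) = mex{1,2} = 0
g(8) = mex{1,2,3} = 0
So g(8) = 0.
The value of a disjunctive sum is the nim-sum of the parts.
Combined value = 15 XOR 0 = 15.

15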